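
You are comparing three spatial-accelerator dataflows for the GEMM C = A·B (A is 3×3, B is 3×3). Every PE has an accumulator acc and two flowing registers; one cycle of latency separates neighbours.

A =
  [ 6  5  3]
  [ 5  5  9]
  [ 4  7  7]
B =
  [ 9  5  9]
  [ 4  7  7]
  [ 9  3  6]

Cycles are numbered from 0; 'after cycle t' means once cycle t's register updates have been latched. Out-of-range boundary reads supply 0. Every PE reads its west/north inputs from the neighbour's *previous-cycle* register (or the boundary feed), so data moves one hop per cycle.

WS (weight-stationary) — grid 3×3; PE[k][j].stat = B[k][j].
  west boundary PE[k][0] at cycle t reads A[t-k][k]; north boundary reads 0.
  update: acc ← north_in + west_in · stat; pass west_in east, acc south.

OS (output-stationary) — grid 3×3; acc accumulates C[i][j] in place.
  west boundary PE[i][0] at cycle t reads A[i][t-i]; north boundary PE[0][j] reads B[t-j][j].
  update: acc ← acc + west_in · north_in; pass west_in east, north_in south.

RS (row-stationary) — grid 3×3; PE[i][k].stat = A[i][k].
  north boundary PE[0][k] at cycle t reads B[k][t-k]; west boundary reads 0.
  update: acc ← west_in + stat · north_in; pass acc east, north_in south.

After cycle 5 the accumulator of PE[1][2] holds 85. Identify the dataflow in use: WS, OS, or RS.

WS (3×3 grid), PE[1][2]:
  [0] (1,2) acc=0 (h:0 v:0)
  [1] (1,2) acc=0 (h:0 v:0)
  [2] (1,2) acc=0 (h:0 v:0)
  [3] (1,2) acc=89 (h:5 v:89)
  [4] (1,2) acc=80 (h:5 v:80)
  [5] (1,2) acc=85 (h:7 v:85)
OS (3×3 grid), PE[1][2]:
  [0] (1,2) acc=0 (h:0 v:0)
  [1] (1,2) acc=0 (h:0 v:0)
  [2] (1,2) acc=0 (h:0 v:0)
  [3] (1,2) acc=45 (h:5 v:9)
  [4] (1,2) acc=80 (h:5 v:7)
  [5] (1,2) acc=134 (h:9 v:6)
RS (3×3 grid), PE[1][2]:
  [0] (1,2) acc=0 (h:0 v:0)
  [1] (1,2) acc=0 (h:0 v:0)
  [2] (1,2) acc=0 (h:0 v:0)
  [3] (1,2) acc=146 (h:146 v:9)
  [4] (1,2) acc=87 (h:87 v:3)
  [5] (1,2) acc=134 (h:134 v:6)

dataflow = WS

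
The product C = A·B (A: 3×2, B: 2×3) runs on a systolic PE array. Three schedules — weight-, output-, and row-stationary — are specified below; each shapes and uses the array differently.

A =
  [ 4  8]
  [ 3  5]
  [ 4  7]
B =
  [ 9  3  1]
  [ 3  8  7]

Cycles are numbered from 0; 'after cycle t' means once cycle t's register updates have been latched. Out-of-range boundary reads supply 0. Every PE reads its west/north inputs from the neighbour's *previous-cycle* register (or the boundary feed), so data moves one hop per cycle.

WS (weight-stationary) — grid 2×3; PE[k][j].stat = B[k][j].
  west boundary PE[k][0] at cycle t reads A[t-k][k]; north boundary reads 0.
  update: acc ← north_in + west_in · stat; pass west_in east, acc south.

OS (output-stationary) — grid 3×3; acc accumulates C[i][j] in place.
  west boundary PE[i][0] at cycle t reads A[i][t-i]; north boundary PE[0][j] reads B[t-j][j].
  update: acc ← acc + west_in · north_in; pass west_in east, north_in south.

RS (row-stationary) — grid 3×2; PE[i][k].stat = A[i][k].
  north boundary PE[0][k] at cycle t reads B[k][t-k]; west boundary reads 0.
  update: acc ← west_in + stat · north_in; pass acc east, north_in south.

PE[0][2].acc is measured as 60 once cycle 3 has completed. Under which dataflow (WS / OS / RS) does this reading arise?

dataflow = OS

— WS: 2×3; PE[0][2] trace:
  [0] (0,2) acc=0 (h:0 v:0)
  [1] (0,2) acc=0 (h:0 v:0)
  [2] (0,2) acc=4 (h:4 v:4)
  [3] (0,2) acc=3 (h:3 v:3)
— OS: 3×3; PE[0][2] trace:
  [0] (0,2) acc=0 (h:0 v:0)
  [1] (0,2) acc=0 (h:0 v:0)
  [2] (0,2) acc=4 (h:4 v:1)
  [3] (0,2) acc=60 (h:8 v:7)
RS (3×2): PE[0][2] does not exist.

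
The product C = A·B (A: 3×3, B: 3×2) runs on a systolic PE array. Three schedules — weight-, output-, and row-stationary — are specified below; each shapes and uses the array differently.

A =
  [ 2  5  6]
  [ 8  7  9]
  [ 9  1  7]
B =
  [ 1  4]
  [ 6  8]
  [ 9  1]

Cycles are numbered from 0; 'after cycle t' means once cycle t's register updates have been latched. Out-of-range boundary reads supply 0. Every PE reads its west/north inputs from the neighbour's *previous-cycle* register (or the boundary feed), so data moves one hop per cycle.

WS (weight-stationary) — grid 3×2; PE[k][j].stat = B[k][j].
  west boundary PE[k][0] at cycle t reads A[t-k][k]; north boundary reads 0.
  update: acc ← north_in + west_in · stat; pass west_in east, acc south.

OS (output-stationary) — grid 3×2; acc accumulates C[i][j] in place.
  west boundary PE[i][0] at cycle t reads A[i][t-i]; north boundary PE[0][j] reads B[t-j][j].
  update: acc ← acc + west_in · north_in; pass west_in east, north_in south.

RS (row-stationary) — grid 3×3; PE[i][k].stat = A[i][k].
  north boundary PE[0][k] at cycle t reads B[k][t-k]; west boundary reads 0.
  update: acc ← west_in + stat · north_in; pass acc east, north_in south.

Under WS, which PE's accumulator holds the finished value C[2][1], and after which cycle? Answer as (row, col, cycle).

(row, col, cycle) = (2, 1, 5)

Under WS, C[2][1] lands at PE[2][1]:
  step 0 · PE2,1: acc=0; fwd→0 fwd↓0
  step 1 · PE2,1: acc=0; fwd→0 fwd↓0
  step 2 · PE2,1: acc=0; fwd→0 fwd↓0
  step 3 · PE2,1: acc=54; fwd→6 fwd↓54
  step 4 · PE2,1: acc=97; fwd→9 fwd↓97
  step 5 · PE2,1: acc=51; fwd→7 fwd↓51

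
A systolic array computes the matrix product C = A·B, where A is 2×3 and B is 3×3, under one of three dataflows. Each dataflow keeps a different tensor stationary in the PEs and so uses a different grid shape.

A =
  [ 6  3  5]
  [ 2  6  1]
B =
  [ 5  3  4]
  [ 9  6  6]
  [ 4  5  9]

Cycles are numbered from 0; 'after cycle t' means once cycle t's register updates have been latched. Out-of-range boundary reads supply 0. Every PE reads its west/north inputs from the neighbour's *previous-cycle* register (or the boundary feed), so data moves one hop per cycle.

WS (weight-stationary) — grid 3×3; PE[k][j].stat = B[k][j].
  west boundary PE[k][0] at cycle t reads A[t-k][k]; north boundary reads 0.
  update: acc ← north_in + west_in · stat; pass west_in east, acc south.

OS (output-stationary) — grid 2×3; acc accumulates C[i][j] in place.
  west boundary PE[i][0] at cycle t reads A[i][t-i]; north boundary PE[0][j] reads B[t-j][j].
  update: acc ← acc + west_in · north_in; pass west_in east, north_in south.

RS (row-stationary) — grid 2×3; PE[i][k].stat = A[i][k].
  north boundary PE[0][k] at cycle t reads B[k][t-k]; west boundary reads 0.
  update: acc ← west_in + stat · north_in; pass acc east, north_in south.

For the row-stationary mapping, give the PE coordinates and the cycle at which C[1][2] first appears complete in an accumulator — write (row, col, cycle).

(row, col, cycle) = (1, 2, 5)

RS — PE[1][2] is where C[1][2] collects:
  @0  [1,2]  acc 0  |  →0  ↓0
  @1  [1,2]  acc 0  |  →0  ↓0
  @2  [1,2]  acc 0  |  →0  ↓0
  @3  [1,2]  acc 68  |  →68  ↓4
  @4  [1,2]  acc 47  |  →47  ↓5
  @5  [1,2]  acc 53  |  →53  ↓9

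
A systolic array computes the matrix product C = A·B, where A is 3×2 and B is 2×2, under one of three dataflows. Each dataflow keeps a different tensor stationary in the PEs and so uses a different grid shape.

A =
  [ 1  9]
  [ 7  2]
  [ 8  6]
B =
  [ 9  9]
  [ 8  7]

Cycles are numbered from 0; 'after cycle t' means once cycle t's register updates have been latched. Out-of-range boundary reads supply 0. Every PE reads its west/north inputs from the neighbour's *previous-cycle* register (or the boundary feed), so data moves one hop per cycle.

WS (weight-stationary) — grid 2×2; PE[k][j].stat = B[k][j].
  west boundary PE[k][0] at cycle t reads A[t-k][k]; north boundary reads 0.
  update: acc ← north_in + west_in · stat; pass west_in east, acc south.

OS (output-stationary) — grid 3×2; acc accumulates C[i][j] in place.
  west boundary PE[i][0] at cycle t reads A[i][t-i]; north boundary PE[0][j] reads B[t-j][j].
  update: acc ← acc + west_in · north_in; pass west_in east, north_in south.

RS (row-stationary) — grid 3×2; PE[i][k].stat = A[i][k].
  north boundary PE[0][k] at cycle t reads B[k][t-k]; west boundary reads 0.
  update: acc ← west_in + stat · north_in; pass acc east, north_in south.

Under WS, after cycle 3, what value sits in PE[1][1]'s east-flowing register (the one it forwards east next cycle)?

register = 2

WS on a 2×2 grid — tracing PE[1][1] and its feeders:
  after 0 — PE[0][1] acc=0, pass-E 0, pass-S 0
  after 0 — PE[1][0] acc=0, pass-E 0, pass-S 0
  after 0 — PE[1][1] acc=0, pass-E 0, pass-S 0
  after 1 — PE[0][1] acc=9, pass-E 1, pass-S 9
  after 1 — PE[1][0] acc=81, pass-E 9, pass-S 81
  after 1 — PE[1][1] acc=0, pass-E 0, pass-S 0
  after 2 — PE[0][1] acc=63, pass-E 7, pass-S 63
  after 2 — PE[1][0] acc=79, pass-E 2, pass-S 79
  after 2 — PE[1][1] acc=72, pass-E 9, pass-S 72
  after 3 — PE[0][1] acc=72, pass-E 8, pass-S 72
  after 3 — PE[1][0] acc=120, pass-E 6, pass-S 120
  after 3 — PE[1][1] acc=77, pass-E 2, pass-S 77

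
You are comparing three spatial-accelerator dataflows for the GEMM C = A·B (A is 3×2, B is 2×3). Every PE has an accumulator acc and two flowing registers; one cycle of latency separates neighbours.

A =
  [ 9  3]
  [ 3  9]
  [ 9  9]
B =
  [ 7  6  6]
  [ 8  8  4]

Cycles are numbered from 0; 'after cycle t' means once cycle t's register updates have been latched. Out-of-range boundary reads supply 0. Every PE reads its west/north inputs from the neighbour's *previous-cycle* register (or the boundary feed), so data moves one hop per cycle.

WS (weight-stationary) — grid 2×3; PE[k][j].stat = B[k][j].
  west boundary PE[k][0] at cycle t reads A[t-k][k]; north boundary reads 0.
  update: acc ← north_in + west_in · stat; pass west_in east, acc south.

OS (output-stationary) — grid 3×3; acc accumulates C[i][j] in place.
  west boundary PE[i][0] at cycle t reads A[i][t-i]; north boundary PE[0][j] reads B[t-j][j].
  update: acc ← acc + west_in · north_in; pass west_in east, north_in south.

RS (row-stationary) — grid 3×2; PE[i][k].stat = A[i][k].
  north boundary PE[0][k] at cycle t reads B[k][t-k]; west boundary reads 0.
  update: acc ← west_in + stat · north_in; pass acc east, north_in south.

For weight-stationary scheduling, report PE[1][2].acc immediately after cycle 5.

Tracing WS — 2×3 array, target PE[1][2]:
  step 0 · PE0,2: acc=0; fwd→0 fwd↓0
  step 0 · PE1,1: acc=0; fwd→0 fwd↓0
  step 0 · PE1,2: acc=0; fwd→0 fwd↓0
  step 1 · PE0,2: acc=0; fwd→0 fwd↓0
  step 1 · PE1,1: acc=0; fwd→0 fwd↓0
  step 1 · PE1,2: acc=0; fwd→0 fwd↓0
  step 2 · PE0,2: acc=54; fwd→9 fwd↓54
  step 2 · PE1,1: acc=78; fwd→3 fwd↓78
  step 2 · PE1,2: acc=0; fwd→0 fwd↓0
  step 3 · PE0,2: acc=18; fwd→3 fwd↓18
  step 3 · PE1,1: acc=90; fwd→9 fwd↓90
  step 3 · PE1,2: acc=66; fwd→3 fwd↓66
  step 4 · PE0,2: acc=54; fwd→9 fwd↓54
  step 4 · PE1,1: acc=126; fwd→9 fwd↓126
  step 4 · PE1,2: acc=54; fwd→9 fwd↓54
  step 5 · PE0,2: acc=0; fwd→0 fwd↓0
  step 5 · PE1,1: acc=0; fwd→0 fwd↓0
  step 5 · PE1,2: acc=90; fwd→9 fwd↓90

PE[1][2].acc = 90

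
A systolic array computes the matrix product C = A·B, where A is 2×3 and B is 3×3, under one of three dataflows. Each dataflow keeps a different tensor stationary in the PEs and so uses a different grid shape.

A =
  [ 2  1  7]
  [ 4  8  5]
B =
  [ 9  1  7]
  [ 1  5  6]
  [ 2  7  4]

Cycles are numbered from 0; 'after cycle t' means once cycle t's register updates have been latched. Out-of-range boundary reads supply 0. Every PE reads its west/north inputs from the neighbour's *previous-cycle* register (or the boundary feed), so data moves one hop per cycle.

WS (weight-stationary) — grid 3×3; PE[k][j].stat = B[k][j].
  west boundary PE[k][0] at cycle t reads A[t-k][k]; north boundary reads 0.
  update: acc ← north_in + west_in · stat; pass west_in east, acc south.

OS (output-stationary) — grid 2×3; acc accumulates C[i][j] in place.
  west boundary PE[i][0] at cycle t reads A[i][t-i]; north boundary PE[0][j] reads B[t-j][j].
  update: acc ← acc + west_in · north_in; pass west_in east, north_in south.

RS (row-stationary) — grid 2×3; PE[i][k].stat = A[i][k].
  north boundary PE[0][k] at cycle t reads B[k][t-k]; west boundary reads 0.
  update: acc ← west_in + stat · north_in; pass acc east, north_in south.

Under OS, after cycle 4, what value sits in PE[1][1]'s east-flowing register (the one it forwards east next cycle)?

register = 5

OS (2×3). Following PE[1][1] plus its west/north inputs:
  t=0 PE[0][1]: acc=0 h=0 v=0
  t=0 PE[1][0]: acc=0 h=0 v=0
  t=0 PE[1][1]: acc=0 h=0 v=0
  t=1 PE[0][1]: acc=2 h=2 v=1
  t=1 PE[1][0]: acc=36 h=4 v=9
  t=1 PE[1][1]: acc=0 h=0 v=0
  t=2 PE[0][1]: acc=7 h=1 v=5
  t=2 PE[1][0]: acc=44 h=8 v=1
  t=2 PE[1][1]: acc=4 h=4 v=1
  t=3 PE[0][1]: acc=56 h=7 v=7
  t=3 PE[1][0]: acc=54 h=5 v=2
  t=3 PE[1][1]: acc=44 h=8 v=5
  t=4 PE[0][1]: acc=56 h=0 v=0
  t=4 PE[1][0]: acc=54 h=0 v=0
  t=4 PE[1][1]: acc=79 h=5 v=7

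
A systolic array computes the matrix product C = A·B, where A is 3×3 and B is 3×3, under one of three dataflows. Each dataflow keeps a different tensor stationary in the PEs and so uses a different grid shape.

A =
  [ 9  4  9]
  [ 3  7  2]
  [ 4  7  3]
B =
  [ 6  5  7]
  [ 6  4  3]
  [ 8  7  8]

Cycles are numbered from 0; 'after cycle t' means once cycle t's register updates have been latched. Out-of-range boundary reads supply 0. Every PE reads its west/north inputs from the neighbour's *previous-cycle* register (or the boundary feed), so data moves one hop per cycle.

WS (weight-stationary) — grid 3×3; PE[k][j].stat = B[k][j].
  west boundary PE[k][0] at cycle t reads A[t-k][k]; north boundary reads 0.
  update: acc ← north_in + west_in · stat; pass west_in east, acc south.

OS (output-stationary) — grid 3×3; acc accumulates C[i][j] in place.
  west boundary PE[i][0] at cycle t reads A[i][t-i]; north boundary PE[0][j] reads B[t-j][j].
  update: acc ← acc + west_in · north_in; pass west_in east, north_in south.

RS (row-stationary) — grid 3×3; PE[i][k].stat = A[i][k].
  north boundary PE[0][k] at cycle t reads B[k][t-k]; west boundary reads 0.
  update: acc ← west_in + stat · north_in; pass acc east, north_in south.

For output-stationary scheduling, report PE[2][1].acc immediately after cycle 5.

Tracing OS — 3×3 array, target PE[2][1]:
  t=0 PE[1][1]: acc=0 h=0 v=0
  t=0 PE[2][0]: acc=0 h=0 v=0
  t=0 PE[2][1]: acc=0 h=0 v=0
  t=1 PE[1][1]: acc=0 h=0 v=0
  t=1 PE[2][0]: acc=0 h=0 v=0
  t=1 PE[2][1]: acc=0 h=0 v=0
  t=2 PE[1][1]: acc=15 h=3 v=5
  t=2 PE[2][0]: acc=24 h=4 v=6
  t=2 PE[2][1]: acc=0 h=0 v=0
  t=3 PE[1][1]: acc=43 h=7 v=4
  t=3 PE[2][0]: acc=66 h=7 v=6
  t=3 PE[2][1]: acc=20 h=4 v=5
  t=4 PE[1][1]: acc=57 h=2 v=7
  t=4 PE[2][0]: acc=90 h=3 v=8
  t=4 PE[2][1]: acc=48 h=7 v=4
  t=5 PE[1][1]: acc=57 h=0 v=0
  t=5 PE[2][0]: acc=90 h=0 v=0
  t=5 PE[2][1]: acc=69 h=3 v=7

PE[2][1].acc = 69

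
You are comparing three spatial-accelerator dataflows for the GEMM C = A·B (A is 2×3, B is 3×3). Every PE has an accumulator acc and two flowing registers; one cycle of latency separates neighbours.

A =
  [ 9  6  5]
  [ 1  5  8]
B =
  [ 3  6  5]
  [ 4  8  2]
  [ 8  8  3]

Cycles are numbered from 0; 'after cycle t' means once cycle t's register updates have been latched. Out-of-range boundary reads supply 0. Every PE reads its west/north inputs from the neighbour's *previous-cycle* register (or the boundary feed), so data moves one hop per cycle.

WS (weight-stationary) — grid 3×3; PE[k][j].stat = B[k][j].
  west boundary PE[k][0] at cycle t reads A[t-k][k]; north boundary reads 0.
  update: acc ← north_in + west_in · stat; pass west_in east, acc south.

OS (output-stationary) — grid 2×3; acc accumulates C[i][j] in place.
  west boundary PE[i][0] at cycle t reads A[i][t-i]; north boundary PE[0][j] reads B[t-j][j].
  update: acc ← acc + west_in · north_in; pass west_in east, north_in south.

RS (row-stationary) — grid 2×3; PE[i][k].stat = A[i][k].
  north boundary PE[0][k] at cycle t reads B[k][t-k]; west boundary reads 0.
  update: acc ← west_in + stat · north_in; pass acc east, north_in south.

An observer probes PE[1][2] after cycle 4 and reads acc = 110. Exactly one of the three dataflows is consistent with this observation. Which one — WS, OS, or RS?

— WS: 3×3; PE[1][2] trace:
  step 0 · PE1,2: acc=0; fwd→0 fwd↓0
  step 1 · PE1,2: acc=0; fwd→0 fwd↓0
  step 2 · PE1,2: acc=0; fwd→0 fwd↓0
  step 3 · PE1,2: acc=57; fwd→6 fwd↓57
  step 4 · PE1,2: acc=15; fwd→5 fwd↓15
— OS: 2×3; PE[1][2] trace:
  step 0 · PE1,2: acc=0; fwd→0 fwd↓0
  step 1 · PE1,2: acc=0; fwd→0 fwd↓0
  step 2 · PE1,2: acc=0; fwd→0 fwd↓0
  step 3 · PE1,2: acc=5; fwd→1 fwd↓5
  step 4 · PE1,2: acc=15; fwd→5 fwd↓2
— RS: 2×3; PE[1][2] trace:
  step 0 · PE1,2: acc=0; fwd→0 fwd↓0
  step 1 · PE1,2: acc=0; fwd→0 fwd↓0
  step 2 · PE1,2: acc=0; fwd→0 fwd↓0
  step 3 · PE1,2: acc=87; fwd→87 fwd↓8
  step 4 · PE1,2: acc=110; fwd→110 fwd↓8

dataflow = RS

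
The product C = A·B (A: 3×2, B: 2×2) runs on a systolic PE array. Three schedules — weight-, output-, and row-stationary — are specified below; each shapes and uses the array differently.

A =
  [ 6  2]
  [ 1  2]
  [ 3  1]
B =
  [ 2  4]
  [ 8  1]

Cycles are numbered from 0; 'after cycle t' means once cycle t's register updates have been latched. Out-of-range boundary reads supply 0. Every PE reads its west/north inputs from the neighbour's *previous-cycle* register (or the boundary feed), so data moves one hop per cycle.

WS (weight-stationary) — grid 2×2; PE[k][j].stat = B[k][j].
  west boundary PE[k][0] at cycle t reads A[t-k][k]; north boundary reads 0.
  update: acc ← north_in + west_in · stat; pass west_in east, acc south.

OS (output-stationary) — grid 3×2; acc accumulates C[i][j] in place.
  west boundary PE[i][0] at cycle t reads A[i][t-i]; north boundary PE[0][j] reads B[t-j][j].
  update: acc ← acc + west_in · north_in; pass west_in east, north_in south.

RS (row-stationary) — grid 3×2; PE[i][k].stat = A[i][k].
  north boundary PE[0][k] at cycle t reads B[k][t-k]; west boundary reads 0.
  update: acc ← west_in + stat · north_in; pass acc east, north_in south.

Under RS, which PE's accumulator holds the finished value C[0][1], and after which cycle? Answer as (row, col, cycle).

(row, col, cycle) = (0, 1, 2)

Under RS, C[0][1] lands at PE[0][1]:
  [0] (0,1) acc=0 (h:0 v:0)
  [1] (0,1) acc=28 (h:28 v:8)
  [2] (0,1) acc=26 (h:26 v:1)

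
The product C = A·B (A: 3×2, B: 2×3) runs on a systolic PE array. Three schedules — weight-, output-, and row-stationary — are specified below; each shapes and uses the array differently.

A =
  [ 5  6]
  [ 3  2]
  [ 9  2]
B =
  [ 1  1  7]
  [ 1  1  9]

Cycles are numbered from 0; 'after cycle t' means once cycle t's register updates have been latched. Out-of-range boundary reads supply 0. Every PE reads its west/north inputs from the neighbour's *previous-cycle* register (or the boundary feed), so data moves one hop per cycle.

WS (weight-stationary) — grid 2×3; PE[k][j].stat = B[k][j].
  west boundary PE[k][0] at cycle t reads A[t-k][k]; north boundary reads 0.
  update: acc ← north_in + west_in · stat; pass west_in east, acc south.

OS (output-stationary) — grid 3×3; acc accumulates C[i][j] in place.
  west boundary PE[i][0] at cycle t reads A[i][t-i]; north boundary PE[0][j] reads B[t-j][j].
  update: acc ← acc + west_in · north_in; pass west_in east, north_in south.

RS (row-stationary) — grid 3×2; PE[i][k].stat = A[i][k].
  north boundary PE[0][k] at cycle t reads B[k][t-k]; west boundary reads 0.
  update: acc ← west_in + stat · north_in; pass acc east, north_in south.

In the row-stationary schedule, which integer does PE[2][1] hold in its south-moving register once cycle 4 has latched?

register = 1

RS (3×2). Following PE[2][1] plus its west/north inputs:
  0: (1,1).acc=0  regs=<0,0>
  0: (2,0).acc=0  regs=<0,0>
  0: (2,1).acc=0  regs=<0,0>
  1: (1,1).acc=0  regs=<0,0>
  1: (2,0).acc=0  regs=<0,0>
  1: (2,1).acc=0  regs=<0,0>
  2: (1,1).acc=5  regs=<5,1>
  2: (2,0).acc=9  regs=<9,1>
  2: (2,1).acc=0  regs=<0,0>
  3: (1,1).acc=5  regs=<5,1>
  3: (2,0).acc=9  regs=<9,1>
  3: (2,1).acc=11  regs=<11,1>
  4: (1,1).acc=39  regs=<39,9>
  4: (2,0).acc=63  regs=<63,7>
  4: (2,1).acc=11  regs=<11,1>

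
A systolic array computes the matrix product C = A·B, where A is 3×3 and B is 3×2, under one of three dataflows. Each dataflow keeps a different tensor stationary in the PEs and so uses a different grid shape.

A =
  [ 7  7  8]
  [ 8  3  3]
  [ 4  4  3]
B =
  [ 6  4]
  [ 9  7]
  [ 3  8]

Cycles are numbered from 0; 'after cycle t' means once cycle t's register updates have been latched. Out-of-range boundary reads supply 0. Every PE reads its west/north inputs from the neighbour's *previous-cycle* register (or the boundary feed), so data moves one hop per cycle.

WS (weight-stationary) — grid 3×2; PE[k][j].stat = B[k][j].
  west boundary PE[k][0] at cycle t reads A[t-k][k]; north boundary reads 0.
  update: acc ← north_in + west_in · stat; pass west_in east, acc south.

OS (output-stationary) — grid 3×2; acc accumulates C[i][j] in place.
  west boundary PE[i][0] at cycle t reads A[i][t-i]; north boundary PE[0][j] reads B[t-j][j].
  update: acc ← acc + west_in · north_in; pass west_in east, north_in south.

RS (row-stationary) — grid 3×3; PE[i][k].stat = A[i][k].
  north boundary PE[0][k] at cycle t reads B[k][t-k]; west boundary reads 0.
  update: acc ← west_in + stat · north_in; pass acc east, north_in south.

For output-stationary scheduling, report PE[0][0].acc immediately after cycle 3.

OS 3×2: PE[0][0] cycle-by-cycle (with neighbour feeds):
  [0] (0,0) acc=42 (h:7 v:6)
  [1] (0,0) acc=105 (h:7 v:9)
  [2] (0,0) acc=129 (h:8 v:3)
  [3] (0,0) acc=129 (h:0 v:0)

PE[0][0].acc = 129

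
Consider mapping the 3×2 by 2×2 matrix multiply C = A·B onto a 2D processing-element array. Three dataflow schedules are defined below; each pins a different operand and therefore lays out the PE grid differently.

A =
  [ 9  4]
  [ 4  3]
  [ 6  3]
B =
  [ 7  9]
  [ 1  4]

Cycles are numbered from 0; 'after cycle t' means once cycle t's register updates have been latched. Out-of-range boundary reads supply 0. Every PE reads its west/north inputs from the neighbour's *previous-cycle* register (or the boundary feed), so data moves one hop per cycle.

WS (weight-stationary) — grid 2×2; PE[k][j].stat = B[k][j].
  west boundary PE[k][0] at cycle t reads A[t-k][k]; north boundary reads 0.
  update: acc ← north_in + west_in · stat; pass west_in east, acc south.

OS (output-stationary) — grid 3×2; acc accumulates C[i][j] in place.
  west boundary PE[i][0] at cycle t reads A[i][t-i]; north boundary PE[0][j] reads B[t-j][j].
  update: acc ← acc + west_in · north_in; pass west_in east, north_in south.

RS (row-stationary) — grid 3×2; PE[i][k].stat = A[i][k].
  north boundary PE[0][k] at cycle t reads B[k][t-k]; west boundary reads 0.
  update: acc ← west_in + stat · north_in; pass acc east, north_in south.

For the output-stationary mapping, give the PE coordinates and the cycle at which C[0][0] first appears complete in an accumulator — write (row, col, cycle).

(row, col, cycle) = (0, 0, 1)

Under OS, C[0][0] lands at PE[0][0]:
  c0 r0c0: 63 / 9 / 7
  c1 r0c0: 67 / 4 / 1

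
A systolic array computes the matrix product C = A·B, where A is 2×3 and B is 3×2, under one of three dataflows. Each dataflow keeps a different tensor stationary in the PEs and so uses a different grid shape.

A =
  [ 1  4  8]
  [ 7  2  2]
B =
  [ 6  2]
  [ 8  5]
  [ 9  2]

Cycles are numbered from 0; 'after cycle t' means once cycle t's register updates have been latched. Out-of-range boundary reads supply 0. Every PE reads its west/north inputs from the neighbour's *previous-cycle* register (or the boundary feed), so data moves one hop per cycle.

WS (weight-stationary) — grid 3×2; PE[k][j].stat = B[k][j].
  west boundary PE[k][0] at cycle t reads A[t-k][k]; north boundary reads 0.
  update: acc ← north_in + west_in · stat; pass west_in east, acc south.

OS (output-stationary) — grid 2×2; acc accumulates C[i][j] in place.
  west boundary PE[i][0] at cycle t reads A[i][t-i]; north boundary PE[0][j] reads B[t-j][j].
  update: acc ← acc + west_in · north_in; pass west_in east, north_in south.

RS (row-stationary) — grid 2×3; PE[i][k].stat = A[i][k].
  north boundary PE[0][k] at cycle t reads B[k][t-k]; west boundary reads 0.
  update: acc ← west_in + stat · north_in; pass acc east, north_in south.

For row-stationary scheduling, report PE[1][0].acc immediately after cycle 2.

RS on a 2×3 grid — tracing PE[1][0] and its feeders:
  0: (0,0).acc=6  regs=<6,6>
  0: (1,0).acc=0  regs=<0,0>
  1: (0,0).acc=2  regs=<2,2>
  1: (1,0).acc=42  regs=<42,6>
  2: (0,0).acc=0  regs=<0,0>
  2: (1,0).acc=14  regs=<14,2>

PE[1][0].acc = 14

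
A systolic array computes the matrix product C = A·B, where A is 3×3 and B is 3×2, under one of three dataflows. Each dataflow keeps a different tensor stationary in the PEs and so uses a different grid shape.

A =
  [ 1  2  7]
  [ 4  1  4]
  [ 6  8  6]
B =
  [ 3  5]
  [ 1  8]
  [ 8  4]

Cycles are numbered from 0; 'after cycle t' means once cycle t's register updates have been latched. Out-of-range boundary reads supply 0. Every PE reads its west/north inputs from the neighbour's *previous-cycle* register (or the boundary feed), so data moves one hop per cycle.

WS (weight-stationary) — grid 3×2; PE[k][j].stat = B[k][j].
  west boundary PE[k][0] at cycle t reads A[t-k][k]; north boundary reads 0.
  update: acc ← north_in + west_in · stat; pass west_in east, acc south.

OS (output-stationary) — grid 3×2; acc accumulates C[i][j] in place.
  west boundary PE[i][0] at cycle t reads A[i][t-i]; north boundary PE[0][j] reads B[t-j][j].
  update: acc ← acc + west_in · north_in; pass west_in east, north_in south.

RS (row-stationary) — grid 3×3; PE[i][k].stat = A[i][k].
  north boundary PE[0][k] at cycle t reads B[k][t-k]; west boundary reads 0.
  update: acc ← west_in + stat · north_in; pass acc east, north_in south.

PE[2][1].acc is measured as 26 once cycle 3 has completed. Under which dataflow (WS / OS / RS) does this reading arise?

WS (3×2 grid), PE[2][1]:
  step 0 · PE2,1: acc=0; fwd→0 fwd↓0
  step 1 · PE2,1: acc=0; fwd→0 fwd↓0
  step 2 · PE2,1: acc=0; fwd→0 fwd↓0
  step 3 · PE2,1: acc=49; fwd→7 fwd↓49
OS (3×2 grid), PE[2][1]:
  step 0 · PE2,1: acc=0; fwd→0 fwd↓0
  step 1 · PE2,1: acc=0; fwd→0 fwd↓0
  step 2 · PE2,1: acc=0; fwd→0 fwd↓0
  step 3 · PE2,1: acc=30; fwd→6 fwd↓5
RS (3×3 grid), PE[2][1]:
  step 0 · PE2,1: acc=0; fwd→0 fwd↓0
  step 1 · PE2,1: acc=0; fwd→0 fwd↓0
  step 2 · PE2,1: acc=0; fwd→0 fwd↓0
  step 3 · PE2,1: acc=26; fwd→26 fwd↓1

dataflow = RS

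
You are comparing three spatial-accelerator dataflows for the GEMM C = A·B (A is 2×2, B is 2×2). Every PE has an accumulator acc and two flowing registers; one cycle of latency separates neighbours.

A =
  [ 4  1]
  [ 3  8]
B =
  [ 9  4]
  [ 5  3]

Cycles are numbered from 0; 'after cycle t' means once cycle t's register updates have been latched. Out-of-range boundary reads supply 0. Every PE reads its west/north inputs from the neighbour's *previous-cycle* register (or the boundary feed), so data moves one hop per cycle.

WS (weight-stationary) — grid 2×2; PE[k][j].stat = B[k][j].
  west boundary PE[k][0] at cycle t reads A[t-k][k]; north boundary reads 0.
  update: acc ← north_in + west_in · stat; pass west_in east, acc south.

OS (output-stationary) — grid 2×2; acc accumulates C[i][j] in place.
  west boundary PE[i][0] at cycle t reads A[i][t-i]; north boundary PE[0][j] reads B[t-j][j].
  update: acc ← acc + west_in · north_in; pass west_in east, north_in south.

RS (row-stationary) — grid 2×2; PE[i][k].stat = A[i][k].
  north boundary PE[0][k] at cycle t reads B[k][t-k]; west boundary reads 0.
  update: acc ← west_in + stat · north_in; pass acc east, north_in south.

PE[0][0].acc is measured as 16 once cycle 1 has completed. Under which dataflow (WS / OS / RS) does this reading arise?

dataflow = RS

Under WS (2×2), PE[0][0]:
  c0 r0c0: 36 / 4 / 36
  c1 r0c0: 27 / 3 / 27
Under OS (2×2), PE[0][0]:
  c0 r0c0: 36 / 4 / 9
  c1 r0c0: 41 / 1 / 5
Under RS (2×2), PE[0][0]:
  c0 r0c0: 36 / 36 / 9
  c1 r0c0: 16 / 16 / 4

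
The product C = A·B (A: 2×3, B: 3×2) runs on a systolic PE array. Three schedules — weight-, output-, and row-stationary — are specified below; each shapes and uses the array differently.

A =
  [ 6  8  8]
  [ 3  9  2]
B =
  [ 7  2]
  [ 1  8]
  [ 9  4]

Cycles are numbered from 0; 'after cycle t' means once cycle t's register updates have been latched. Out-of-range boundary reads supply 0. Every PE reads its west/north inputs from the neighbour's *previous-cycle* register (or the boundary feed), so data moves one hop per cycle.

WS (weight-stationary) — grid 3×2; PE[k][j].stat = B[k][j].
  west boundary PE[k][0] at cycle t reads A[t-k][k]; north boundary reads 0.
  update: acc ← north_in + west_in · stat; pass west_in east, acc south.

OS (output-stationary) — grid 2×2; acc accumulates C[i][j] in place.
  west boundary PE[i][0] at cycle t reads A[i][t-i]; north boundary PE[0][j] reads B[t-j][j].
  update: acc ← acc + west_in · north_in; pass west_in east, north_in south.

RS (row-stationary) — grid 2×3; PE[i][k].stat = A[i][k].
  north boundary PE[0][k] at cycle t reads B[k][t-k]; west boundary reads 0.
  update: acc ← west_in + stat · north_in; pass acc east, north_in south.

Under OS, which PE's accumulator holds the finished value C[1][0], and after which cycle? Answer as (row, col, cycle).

OS: C[1][0] accumulates in PE[1][0]:
  step 0 · PE1,0: acc=0; fwd→0 fwd↓0
  step 1 · PE1,0: acc=21; fwd→3 fwd↓7
  step 2 · PE1,0: acc=30; fwd→9 fwd↓1
  step 3 · PE1,0: acc=48; fwd→2 fwd↓9

(row, col, cycle) = (1, 0, 3)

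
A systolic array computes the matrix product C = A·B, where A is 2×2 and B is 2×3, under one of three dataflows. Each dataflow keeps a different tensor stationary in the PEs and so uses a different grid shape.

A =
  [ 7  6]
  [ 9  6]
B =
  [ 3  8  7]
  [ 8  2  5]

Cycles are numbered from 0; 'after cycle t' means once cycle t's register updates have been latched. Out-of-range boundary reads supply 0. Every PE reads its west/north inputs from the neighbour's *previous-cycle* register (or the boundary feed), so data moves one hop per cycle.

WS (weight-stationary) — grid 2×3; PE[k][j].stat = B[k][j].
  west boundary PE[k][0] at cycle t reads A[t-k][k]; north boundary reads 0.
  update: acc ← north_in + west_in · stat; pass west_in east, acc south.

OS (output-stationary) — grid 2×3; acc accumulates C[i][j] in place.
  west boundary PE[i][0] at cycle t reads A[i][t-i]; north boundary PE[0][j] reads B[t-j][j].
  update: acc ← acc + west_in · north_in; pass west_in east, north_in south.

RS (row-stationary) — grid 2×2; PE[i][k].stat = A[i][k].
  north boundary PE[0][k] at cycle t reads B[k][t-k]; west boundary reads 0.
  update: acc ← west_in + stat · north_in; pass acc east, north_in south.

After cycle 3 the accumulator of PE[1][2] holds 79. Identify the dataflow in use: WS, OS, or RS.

WS [2×3] PE[1][2] across cycles:
  after 0 — PE[1][2] acc=0, pass-E 0, pass-S 0
  after 1 — PE[1][2] acc=0, pass-E 0, pass-S 0
  after 2 — PE[1][2] acc=0, pass-E 0, pass-S 0
  after 3 — PE[1][2] acc=79, pass-E 6, pass-S 79
OS [2×3] PE[1][2] across cycles:
  after 0 — PE[1][2] acc=0, pass-E 0, pass-S 0
  after 1 — PE[1][2] acc=0, pass-E 0, pass-S 0
  after 2 — PE[1][2] acc=0, pass-E 0, pass-S 0
  after 3 — PE[1][2] acc=63, pass-E 9, pass-S 7
— RS: 2×2 array has no PE[1][2].

dataflow = WS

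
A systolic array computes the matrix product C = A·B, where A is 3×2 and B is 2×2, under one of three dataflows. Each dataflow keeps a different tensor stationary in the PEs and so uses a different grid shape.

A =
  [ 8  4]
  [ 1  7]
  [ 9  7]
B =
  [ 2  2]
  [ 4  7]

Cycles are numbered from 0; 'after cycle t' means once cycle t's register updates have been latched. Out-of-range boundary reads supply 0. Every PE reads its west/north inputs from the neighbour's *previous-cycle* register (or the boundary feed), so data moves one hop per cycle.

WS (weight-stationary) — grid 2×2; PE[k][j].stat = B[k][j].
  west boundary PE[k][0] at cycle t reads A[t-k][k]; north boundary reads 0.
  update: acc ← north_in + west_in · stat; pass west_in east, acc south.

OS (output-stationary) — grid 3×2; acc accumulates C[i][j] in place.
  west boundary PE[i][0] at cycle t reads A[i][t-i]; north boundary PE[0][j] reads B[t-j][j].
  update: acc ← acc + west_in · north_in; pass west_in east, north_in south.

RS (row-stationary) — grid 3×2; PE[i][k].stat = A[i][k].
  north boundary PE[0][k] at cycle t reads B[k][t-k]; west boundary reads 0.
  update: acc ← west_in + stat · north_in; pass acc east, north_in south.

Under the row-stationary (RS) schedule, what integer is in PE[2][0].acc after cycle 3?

PE[2][0].acc = 18

RS 3×2: PE[2][0] cycle-by-cycle (with neighbour feeds):
  @0  [1,0]  acc 0  |  →0  ↓0
  @0  [2,0]  acc 0  |  →0  ↓0
  @1  [1,0]  acc 2  |  →2  ↓2
  @1  [2,0]  acc 0  |  →0  ↓0
  @2  [1,0]  acc 2  |  →2  ↓2
  @2  [2,0]  acc 18  |  →18  ↓2
  @3  [1,0]  acc 0  |  →0  ↓0
  @3  [2,0]  acc 18  |  →18  ↓2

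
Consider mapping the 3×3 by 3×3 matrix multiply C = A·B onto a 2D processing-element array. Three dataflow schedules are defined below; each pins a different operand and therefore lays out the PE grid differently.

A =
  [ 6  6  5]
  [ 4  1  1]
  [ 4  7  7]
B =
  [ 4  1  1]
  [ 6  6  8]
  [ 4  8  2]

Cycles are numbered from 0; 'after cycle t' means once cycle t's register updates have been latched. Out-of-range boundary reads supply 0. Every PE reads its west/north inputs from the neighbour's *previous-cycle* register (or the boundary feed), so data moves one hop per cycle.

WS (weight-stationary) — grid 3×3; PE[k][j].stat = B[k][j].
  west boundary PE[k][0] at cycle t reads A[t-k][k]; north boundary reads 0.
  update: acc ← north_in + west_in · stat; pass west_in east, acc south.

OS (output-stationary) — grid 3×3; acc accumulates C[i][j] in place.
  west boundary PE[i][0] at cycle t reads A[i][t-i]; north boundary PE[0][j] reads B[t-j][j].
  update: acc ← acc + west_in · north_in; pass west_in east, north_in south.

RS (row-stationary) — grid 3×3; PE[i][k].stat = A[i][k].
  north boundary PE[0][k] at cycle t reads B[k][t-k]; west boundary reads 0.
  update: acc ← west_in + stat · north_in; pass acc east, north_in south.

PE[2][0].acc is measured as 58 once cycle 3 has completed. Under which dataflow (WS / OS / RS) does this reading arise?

WS (3×3 grid), PE[2][0]:
  [0] (2,0) acc=0 (h:0 v:0)
  [1] (2,0) acc=0 (h:0 v:0)
  [2] (2,0) acc=80 (h:5 v:80)
  [3] (2,0) acc=26 (h:1 v:26)
OS (3×3 grid), PE[2][0]:
  [0] (2,0) acc=0 (h:0 v:0)
  [1] (2,0) acc=0 (h:0 v:0)
  [2] (2,0) acc=16 (h:4 v:4)
  [3] (2,0) acc=58 (h:7 v:6)
RS (3×3 grid), PE[2][0]:
  [0] (2,0) acc=0 (h:0 v:0)
  [1] (2,0) acc=0 (h:0 v:0)
  [2] (2,0) acc=16 (h:16 v:4)
  [3] (2,0) acc=4 (h:4 v:1)

dataflow = OS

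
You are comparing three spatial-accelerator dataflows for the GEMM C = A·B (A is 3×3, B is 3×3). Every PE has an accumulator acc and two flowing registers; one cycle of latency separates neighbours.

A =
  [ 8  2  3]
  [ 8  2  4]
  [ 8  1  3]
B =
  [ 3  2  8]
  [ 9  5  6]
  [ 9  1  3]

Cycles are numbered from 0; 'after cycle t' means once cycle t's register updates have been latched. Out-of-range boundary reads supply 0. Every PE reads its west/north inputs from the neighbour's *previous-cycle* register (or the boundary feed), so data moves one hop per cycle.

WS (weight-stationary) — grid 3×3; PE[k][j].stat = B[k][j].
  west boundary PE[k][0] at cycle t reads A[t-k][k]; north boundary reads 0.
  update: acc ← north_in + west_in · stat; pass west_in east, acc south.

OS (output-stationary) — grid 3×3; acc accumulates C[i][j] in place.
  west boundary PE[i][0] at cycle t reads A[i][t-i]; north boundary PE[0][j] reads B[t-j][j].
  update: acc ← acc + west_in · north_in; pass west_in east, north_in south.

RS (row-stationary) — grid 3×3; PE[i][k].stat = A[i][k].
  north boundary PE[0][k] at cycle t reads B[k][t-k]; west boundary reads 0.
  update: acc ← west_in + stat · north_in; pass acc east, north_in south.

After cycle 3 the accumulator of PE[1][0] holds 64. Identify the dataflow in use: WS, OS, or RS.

— WS: 3×3; PE[1][0] trace:
  after 0 — PE[1][0] acc=0, pass-E 0, pass-S 0
  after 1 — PE[1][0] acc=42, pass-E 2, pass-S 42
  after 2 — PE[1][0] acc=42, pass-E 2, pass-S 42
  after 3 — PE[1][0] acc=33, pass-E 1, pass-S 33
— OS: 3×3; PE[1][0] trace:
  after 0 — PE[1][0] acc=0, pass-E 0, pass-S 0
  after 1 — PE[1][0] acc=24, pass-E 8, pass-S 3
  after 2 — PE[1][0] acc=42, pass-E 2, pass-S 9
  after 3 — PE[1][0] acc=78, pass-E 4, pass-S 9
— RS: 3×3; PE[1][0] trace:
  after 0 — PE[1][0] acc=0, pass-E 0, pass-S 0
  after 1 — PE[1][0] acc=24, pass-E 24, pass-S 3
  after 2 — PE[1][0] acc=16, pass-E 16, pass-S 2
  after 3 — PE[1][0] acc=64, pass-E 64, pass-S 8

dataflow = RS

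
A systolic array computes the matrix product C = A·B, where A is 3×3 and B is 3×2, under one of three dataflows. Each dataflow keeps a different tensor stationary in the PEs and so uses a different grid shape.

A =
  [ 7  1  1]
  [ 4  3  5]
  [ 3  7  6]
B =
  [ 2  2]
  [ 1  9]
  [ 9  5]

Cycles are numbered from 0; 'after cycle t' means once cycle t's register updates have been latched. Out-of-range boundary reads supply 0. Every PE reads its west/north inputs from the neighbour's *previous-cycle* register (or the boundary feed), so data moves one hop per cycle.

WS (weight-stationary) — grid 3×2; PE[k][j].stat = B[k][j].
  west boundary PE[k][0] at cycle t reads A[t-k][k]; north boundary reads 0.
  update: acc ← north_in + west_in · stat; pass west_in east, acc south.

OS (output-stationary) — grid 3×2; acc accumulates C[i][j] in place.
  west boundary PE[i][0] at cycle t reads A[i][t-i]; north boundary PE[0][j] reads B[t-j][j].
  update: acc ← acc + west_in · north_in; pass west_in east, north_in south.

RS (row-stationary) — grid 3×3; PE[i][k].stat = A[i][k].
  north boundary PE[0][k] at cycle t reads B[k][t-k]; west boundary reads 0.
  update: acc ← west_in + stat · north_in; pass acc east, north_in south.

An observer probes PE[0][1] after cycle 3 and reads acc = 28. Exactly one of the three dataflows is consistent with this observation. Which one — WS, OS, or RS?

dataflow = OS

WS (3×2 grid), PE[0][1]:
  @0  [0,1]  acc 0  |  →0  ↓0
  @1  [0,1]  acc 14  |  →7  ↓14
  @2  [0,1]  acc 8  |  →4  ↓8
  @3  [0,1]  acc 6  |  →3  ↓6
OS (3×2 grid), PE[0][1]:
  @0  [0,1]  acc 0  |  →0  ↓0
  @1  [0,1]  acc 14  |  →7  ↓2
  @2  [0,1]  acc 23  |  →1  ↓9
  @3  [0,1]  acc 28  |  →1  ↓5
RS (3×3 grid), PE[0][1]:
  @0  [0,1]  acc 0  |  →0  ↓0
  @1  [0,1]  acc 15  |  →15  ↓1
  @2  [0,1]  acc 23  |  →23  ↓9
  @3  [0,1]  acc 0  |  →0  ↓0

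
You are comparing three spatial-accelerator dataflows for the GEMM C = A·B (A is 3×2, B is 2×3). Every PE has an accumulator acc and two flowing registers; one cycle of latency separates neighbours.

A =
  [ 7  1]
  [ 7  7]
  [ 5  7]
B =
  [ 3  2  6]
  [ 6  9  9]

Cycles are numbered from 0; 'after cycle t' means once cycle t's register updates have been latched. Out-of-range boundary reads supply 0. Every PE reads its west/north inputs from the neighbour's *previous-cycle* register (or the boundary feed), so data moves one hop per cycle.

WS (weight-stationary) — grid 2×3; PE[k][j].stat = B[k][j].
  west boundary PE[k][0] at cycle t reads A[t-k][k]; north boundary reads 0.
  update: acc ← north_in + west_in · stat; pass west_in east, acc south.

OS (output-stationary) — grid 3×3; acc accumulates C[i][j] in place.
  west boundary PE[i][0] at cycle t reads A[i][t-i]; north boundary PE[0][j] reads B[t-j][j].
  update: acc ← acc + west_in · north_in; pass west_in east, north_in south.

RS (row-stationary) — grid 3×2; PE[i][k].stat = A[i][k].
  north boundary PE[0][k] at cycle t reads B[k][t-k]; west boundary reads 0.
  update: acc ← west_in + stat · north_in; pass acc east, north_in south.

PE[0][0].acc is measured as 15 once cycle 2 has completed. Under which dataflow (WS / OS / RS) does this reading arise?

dataflow = WS

WS (2×3 grid), PE[0][0]:
  @0  [0,0]  acc 21  |  →7  ↓21
  @1  [0,0]  acc 21  |  →7  ↓21
  @2  [0,0]  acc 15  |  →5  ↓15
OS (3×3 grid), PE[0][0]:
  @0  [0,0]  acc 21  |  →7  ↓3
  @1  [0,0]  acc 27  |  →1  ↓6
  @2  [0,0]  acc 27  |  →0  ↓0
RS (3×2 grid), PE[0][0]:
  @0  [0,0]  acc 21  |  →21  ↓3
  @1  [0,0]  acc 14  |  →14  ↓2
  @2  [0,0]  acc 42  |  →42  ↓6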